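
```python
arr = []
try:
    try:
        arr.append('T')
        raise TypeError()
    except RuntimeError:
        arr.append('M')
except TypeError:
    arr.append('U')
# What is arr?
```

Step-by-step execution trace:
1. Inner try: `arr.append('T')` → arr = ['T'].
2. `raise TypeError()` raises TypeError.
3. Inner `except RuntimeError` does not match TypeError; exception propagates to outer try.
4. Outer `except TypeError` matches → `arr.append('U')` → arr = ['T', 'U'].
Result: ['T', 'U']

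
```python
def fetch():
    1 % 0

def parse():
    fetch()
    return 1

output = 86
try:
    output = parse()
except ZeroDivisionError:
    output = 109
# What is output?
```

Step-by-step execution trace:
1. output starts at 86.
2. try: `parse()` calls `fetch()`.
3. `fetch()` evaluates `1 % 0`, which raises ZeroDivisionError; it propagates through parse (uncaught).
4. `return 1` in parse is not reached; the assignment to output does not complete.
5. `except ZeroDivisionError` matches → output = 109.
Result: 109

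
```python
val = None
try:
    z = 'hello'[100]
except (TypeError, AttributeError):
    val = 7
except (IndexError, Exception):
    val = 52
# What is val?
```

Step-by-step execution trace:
1. `z = 'hello'[100]` raises IndexError.
2. `except (TypeError, AttributeError)` does not match IndexError; skipped.
3. `except (IndexError, Exception)` matches (IndexError is in the tuple) → val = 52.
Result: 52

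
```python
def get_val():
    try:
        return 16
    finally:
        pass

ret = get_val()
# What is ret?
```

Step-by-step execution trace:
1. `get_val()` enters try: `return 16` sets pending return value 16.
2. Before returning, `finally: pass` runs (no effect).
3. get_val() returns 16 → ret = 16.
Result: 16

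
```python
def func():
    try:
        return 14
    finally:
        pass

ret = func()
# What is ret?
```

Step-by-step execution trace:
1. `func()` enters try: `return 14` sets pending return value 14.
2. Before returning, `finally: pass` runs (no effect).
3. func() returns 14 → ret = 14.
Result: 14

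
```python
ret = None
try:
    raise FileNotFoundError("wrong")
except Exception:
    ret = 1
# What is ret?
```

Step-by-step execution trace:
1. `raise FileNotFoundError(...)` raises FileNotFoundError.
2. `except Exception` matches (FileNotFoundError is a subclass of Exception) → ret = 1.
Result: 1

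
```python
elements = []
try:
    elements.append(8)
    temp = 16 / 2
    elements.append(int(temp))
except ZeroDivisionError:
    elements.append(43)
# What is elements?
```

Step-by-step execution trace:
1. try: `elements.append(8)` → elements = [8].
2. `temp = 16 / 2` → temp = 8.0. No exception raised.
3. `elements.append(int(temp))` → elements = [8, 8].
4. `except ZeroDivisionError` is skipped (no exception was raised).
Result: [8, 8]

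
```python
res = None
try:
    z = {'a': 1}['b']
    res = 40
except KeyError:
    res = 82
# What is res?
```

Step-by-step execution trace:
1. `z = {'a': 1}['b']` raises KeyError.
2. `res = 40` is not reached.
3. `except KeyError` matches → res = 82.
Result: 82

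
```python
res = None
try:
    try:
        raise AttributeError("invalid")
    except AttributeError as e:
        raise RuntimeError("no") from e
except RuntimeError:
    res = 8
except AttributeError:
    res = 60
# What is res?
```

Step-by-step execution trace:
1. Inner try raises AttributeError; inner `except AttributeError as e` catches it.
2. `raise RuntimeError(...) from e` raises RuntimeError (AttributeError is attached as __cause__, but only RuntimeError is active).
3. Outer `except RuntimeError` matches → res = 8.
4. `except AttributeError` is not reached.
Result: 8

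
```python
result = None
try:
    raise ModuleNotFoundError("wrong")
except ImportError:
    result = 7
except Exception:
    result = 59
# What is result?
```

Step-by-step execution trace:
1. `raise ModuleNotFoundError(...)` raises ModuleNotFoundError.
2. `except ImportError` matches (ModuleNotFoundError is a subclass of ImportError) → result = 7.
3. `except Exception` is not reached.
Result: 7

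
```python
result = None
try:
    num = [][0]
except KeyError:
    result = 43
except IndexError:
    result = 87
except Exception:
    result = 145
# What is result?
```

Step-by-step execution trace:
1. `num = [][0]` raises IndexError.
2. `except KeyError` does not match IndexError; skipped.
3. `except IndexError` matches → result = 87.
4. Remaining except clauses are skipped.
Result: 87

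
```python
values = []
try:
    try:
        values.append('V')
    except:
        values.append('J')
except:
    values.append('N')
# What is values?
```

Step-by-step execution trace:
1. Inner try: `values.append('V')` → values = ['V']. No exception raised.
2. Inner `except` is skipped.
3. Inner try completes normally; outer `except` is skipped.
Result: ['V']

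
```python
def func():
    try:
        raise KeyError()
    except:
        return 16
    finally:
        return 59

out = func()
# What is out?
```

Step-by-step execution trace:
1. `func()` enters try: `raise KeyError()` raises KeyError.
2. bare `except` matches → `return 16` sets pending return value 16.
3. Before returning, `finally: return 59` runs and overrides the pending return.
4. func() returns 59 → out = 59.
Result: 59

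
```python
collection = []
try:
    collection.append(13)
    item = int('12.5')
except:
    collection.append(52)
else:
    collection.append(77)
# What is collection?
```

Step-by-step execution trace:
1. try: `collection.append(13)` → collection = [13].
2. `item = int('12.5')` raises ValueError.
3. bare `except` matches → `collection.append(52)` → collection = [13, 52].
4. `else` is skipped (an exception was raised).
Result: [13, 52]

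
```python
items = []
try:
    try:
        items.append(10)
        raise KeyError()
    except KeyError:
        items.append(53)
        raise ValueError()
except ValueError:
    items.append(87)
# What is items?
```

Step-by-step execution trace:
1. Inner try: `items.append(10)` → items = [10].
2. `raise KeyError()` raises KeyError.
3. Inner `except KeyError` matches → `items.append(53)` → items = [10, 53].
4. `raise ValueError()` raises ValueError; propagates to outer try.
5. Outer `except ValueError` matches → `items.append(87)` → items = [10, 53, 87].
Result: [10, 53, 87]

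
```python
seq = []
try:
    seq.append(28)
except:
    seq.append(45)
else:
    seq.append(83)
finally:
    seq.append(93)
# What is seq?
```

Step-by-step execution trace:
1. try: `seq.append(28)` → seq = [28]. No exception raised.
2. `except` is skipped.
3. `else` runs: `seq.append(83)` → seq = [28, 83].
4. `finally` always runs: `seq.append(93)` → seq = [28, 83, 93].
Result: [28, 83, 93]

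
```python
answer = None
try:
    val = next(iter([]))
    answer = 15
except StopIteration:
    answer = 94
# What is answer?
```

Step-by-step execution trace:
1. `val = next(iter([]))` raises StopIteration.
2. `answer = 15` is not reached.
3. `except StopIteration` matches → answer = 94.
Result: 94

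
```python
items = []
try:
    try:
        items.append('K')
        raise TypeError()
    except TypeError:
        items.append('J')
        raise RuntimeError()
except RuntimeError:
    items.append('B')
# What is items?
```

Step-by-step execution trace:
1. Inner try: `items.append('K')` → items = ['K'].
2. `raise TypeError()` raises TypeError.
3. Inner `except TypeError` matches → `items.append('J')` → items = ['K', 'J'].
4. `raise RuntimeError()` raises RuntimeError; propagates to outer try.
5. Outer `except RuntimeError` matches → `items.append('B')` → items = ['K', 'J', 'B'].
Result: ['K', 'J', 'B']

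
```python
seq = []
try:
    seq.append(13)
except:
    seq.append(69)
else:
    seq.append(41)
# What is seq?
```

Step-by-step execution trace:
1. try: `seq.append(13)` → seq = [13]. No exception raised.
2. `except` is skipped.
3. `else` runs (try completed without exception): `seq.append(41)` → seq = [13, 41].
Result: [13, 41]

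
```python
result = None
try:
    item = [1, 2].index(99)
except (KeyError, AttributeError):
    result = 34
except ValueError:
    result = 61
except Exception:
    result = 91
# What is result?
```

Step-by-step execution trace:
1. `item = [1, 2].index(99)` raises ValueError.
2. `except (KeyError, AttributeError)` does not match ValueError; skipped.
3. `except ValueError` matches (exact type match) → result = 61.
4. `except Exception` is not reached.
Result: 61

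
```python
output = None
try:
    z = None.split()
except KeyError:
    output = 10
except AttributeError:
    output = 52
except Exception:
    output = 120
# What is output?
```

Step-by-step execution trace:
1. `z = None.split()` raises AttributeError.
2. `except KeyError` does not match AttributeError; skipped.
3. `except AttributeError` matches → output = 52.
4. Remaining except clauses are skipped.
Result: 52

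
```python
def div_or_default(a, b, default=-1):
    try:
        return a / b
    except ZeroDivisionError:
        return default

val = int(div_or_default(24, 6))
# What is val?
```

Step-by-step execution trace:
1. `div_or_default(24, 6)` enters try: `return 24 / 6` → returns 4.0. No exception raised.
2. `except ZeroDivisionError` is skipped.
3. `int(4.0)` → 4 → val = 4.
Result: 4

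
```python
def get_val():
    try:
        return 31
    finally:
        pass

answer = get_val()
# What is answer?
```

Step-by-step execution trace:
1. `get_val()` enters try: `return 31` sets pending return value 31.
2. Before returning, `finally: pass` runs (no effect).
3. get_val() returns 31 → answer = 31.
Result: 31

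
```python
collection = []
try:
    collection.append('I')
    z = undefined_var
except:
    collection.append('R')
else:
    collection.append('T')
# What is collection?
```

Step-by-step execution trace:
1. try: `collection.append('I')` → collection = ['I'].
2. `z = undefined_var` raises NameError.
3. bare `except` matches → `collection.append('R')` → collection = ['I', 'R'].
4. `else` is skipped (an exception was raised).
Result: ['I', 'R']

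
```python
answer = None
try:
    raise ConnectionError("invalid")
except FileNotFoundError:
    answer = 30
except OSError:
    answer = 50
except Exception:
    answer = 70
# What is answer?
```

Step-by-step execution trace:
1. `raise ConnectionError(...)` raises ConnectionError.
2. `except FileNotFoundError` does not match (ConnectionError is not a subclass of FileNotFoundError); skipped.
3. `except OSError` matches (ConnectionError is a subclass of OSError) → answer = 50.
4. `except Exception` is not reached.
Result: 50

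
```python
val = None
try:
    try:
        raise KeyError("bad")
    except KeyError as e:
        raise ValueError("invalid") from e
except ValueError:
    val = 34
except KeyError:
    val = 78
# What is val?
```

Step-by-step execution trace:
1. Inner try raises KeyError; inner `except KeyError as e` catches it.
2. `raise ValueError(...) from e` raises ValueError (KeyError is attached as __cause__, but only ValueError is active).
3. Outer `except ValueError` matches → val = 34.
4. `except KeyError` is not reached.
Result: 34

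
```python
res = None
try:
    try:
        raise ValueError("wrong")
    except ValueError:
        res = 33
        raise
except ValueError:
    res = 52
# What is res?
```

Step-by-step execution trace:
1. Inner try: `raise ValueError("wrong")` raises ValueError.
2. Inner `except ValueError` matches → res = 33.
3. bare `raise` re-raises the same ValueError.
4. Outer `except ValueError` matches → res = 52.
Result: 52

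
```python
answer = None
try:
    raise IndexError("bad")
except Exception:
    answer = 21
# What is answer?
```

Step-by-step execution trace:
1. `raise IndexError(...)` raises IndexError.
2. `except Exception` matches (IndexError is a subclass of Exception) → answer = 21.
Result: 21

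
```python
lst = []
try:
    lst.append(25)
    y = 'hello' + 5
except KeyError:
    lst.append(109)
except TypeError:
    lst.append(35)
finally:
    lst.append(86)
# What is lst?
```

Step-by-step execution trace:
1. try: `lst.append(25)` → lst = [25].
2. `y = 'hello' + 5` raises TypeError.
3. `except KeyError` does not match TypeError; skipped.
4. `except TypeError` matches → `lst.append(35)` → lst = [25, 35].
5. finally always runs: `lst.append(86)` → lst = [25, 35, 86].
Result: [25, 35, 86]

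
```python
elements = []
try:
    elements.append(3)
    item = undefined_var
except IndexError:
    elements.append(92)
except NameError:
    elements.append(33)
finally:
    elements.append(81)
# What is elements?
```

Step-by-step execution trace:
1. try: `elements.append(3)` → elements = [3].
2. `item = undefined_var` raises NameError.
3. `except IndexError` does not match NameError; skipped.
4. `except NameError` matches → `elements.append(33)` → elements = [3, 33].
5. finally always runs: `elements.append(81)` → elements = [3, 33, 81].
Result: [3, 33, 81]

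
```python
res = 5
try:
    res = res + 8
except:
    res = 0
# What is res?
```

Step-by-step execution trace:
1. res starts at 5.
2. try: `res = res + 8` → res = 13. No exception raised.
3. `except` is skipped.
Result: 13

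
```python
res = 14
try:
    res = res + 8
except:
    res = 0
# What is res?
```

Step-by-step execution trace:
1. res starts at 14.
2. try: `res = res + 8` → res = 22. No exception raised.
3. `except` is skipped.
Result: 22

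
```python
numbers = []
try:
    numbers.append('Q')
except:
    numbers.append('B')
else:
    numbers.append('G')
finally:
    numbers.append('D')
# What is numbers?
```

Step-by-step execution trace:
1. try: `numbers.append('Q')` → numbers = ['Q']. No exception raised.
2. `except` is skipped.
3. `else` runs: `numbers.append('G')` → numbers = ['Q', 'G'].
4. `finally` always runs: `numbers.append('D')` → numbers = ['Q', 'G', 'D'].
Result: ['Q', 'G', 'D']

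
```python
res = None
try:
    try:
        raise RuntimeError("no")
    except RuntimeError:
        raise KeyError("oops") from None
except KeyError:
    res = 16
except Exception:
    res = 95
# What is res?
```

Step-by-step execution trace:
1. Inner try raises RuntimeError; inner `except RuntimeError` catches it.
2. `raise KeyError(...) from None` raises KeyError (from None suppresses __context__, but the active exception is still KeyError).
3. Outer `except KeyError` matches → res = 16.
4. `except Exception` is not reached.
Result: 16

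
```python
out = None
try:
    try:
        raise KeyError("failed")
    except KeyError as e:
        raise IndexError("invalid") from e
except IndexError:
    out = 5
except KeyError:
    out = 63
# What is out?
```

Step-by-step execution trace:
1. Inner try raises KeyError; inner `except KeyError as e` catches it.
2. `raise IndexError(...) from e` raises IndexError (KeyError is attached as __cause__, but only IndexError is active).
3. Outer `except IndexError` matches → out = 5.
4. `except KeyError` is not reached.
Result: 5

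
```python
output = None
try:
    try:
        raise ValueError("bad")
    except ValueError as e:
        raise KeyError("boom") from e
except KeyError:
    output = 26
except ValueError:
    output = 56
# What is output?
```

Step-by-step execution trace:
1. Inner try raises ValueError; inner `except ValueError as e` catches it.
2. `raise KeyError(...) from e` raises KeyError (ValueError is attached as __cause__, but only KeyError is active).
3. Outer `except KeyError` matches → output = 26.
4. `except ValueError` is not reached.
Result: 26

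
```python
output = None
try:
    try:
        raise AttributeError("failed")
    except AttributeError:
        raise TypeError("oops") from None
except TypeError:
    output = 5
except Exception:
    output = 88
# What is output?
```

Step-by-step execution trace:
1. Inner try raises AttributeError; inner `except AttributeError` catches it.
2. `raise TypeError(...) from None` raises TypeError (from None suppresses __context__, but the active exception is still TypeError).
3. Outer `except TypeError` matches → output = 5.
4. `except Exception` is not reached.
Result: 5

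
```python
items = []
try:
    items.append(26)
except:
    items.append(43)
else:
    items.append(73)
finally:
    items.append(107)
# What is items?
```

Step-by-step execution trace:
1. try: `items.append(26)` → items = [26]. No exception raised.
2. `except` is skipped.
3. `else` runs: `items.append(73)` → items = [26, 73].
4. `finally` always runs: `items.append(107)` → items = [26, 73, 107].
Result: [26, 73, 107]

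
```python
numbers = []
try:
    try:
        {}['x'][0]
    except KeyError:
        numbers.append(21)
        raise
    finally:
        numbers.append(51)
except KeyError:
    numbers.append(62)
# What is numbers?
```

Step-by-step execution trace:
1. Inner try: `{}['x'][0]` raises KeyError.
2. Inner `except KeyError` matches → `numbers.append(21)` → numbers = [21].
3. bare `raise` re-raises KeyError.
4. Inner `finally` runs during unwinding: `numbers.append(51)` → numbers = [21, 51].
5. Outer `except KeyError` matches → `numbers.append(62)` → numbers = [21, 51, 62].
Result: [21, 51, 62]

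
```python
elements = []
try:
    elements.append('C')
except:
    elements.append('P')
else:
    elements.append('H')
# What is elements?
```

Step-by-step execution trace:
1. try: `elements.append('C')` → elements = ['C']. No exception raised.
2. `except` is skipped.
3. `else` runs (try completed without exception): `elements.append('H')` → elements = ['C', 'H'].
Result: ['C', 'H']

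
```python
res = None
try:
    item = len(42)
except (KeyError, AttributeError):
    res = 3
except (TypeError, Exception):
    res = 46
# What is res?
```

Step-by-step execution trace:
1. `item = len(42)` raises TypeError.
2. `except (KeyError, AttributeError)` does not match TypeError; skipped.
3. `except (TypeError, Exception)` matches (TypeError is in the tuple) → res = 46.
Result: 46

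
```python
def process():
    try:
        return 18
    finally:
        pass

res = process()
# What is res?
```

Step-by-step execution trace:
1. `process()` enters try: `return 18` sets pending return value 18.
2. Before returning, `finally: pass` runs (no effect).
3. process() returns 18 → res = 18.
Result: 18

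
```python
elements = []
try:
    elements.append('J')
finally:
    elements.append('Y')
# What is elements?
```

Step-by-step execution trace:
1. try: `elements.append('J')` → elements = ['J'].
2. The try body completes without raising.
3. finally always runs: `elements.append('Y')` → elements = ['J', 'Y'].
Result: ['J', 'Y']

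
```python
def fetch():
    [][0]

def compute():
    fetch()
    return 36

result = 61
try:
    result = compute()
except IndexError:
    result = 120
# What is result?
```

Step-by-step execution trace:
1. result starts at 61.
2. try: `compute()` calls `fetch()`.
3. `fetch()` evaluates `[][0]`, which raises IndexError; it propagates through compute (uncaught).
4. `return 36` in compute is not reached; the assignment to result does not complete.
5. `except IndexError` matches → result = 120.
Result: 120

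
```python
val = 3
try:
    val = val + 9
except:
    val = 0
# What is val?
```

Step-by-step execution trace:
1. val starts at 3.
2. try: `val = val + 9` → val = 12. No exception raised.
3. `except` is skipped.
Result: 12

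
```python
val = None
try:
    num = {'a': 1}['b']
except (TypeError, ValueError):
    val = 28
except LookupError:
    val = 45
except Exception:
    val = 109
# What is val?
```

Step-by-step execution trace:
1. `num = {'a': 1}['b']` raises KeyError.
2. `except (TypeError, ValueError)` does not match KeyError; skipped.
3. `except LookupError` matches (KeyError is a subclass of LookupError) → val = 45.
4. `except Exception` is not reached.
Result: 45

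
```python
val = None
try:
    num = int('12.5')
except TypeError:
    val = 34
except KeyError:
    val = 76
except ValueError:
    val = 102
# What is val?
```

Step-by-step execution trace:
1. `num = int('12.5')` raises ValueError.
2. `except TypeError` does not match ValueError; skipped.
3. `except KeyError` does not match ValueError; skipped.
4. `except ValueError` matches → val = 102.
Result: 102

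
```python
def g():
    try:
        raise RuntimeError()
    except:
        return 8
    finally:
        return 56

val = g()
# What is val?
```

Step-by-step execution trace:
1. `g()` enters try: `raise RuntimeError()` raises RuntimeError.
2. bare `except` matches → `return 8` sets pending return value 8.
3. Before returning, `finally: return 56` runs and overrides the pending return.
4. g() returns 56 → val = 56.
Result: 56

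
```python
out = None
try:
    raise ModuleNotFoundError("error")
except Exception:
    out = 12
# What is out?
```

Step-by-step execution trace:
1. `raise ModuleNotFoundError(...)` raises ModuleNotFoundError.
2. `except Exception` matches (ModuleNotFoundError is a subclass of Exception) → out = 12.
Result: 12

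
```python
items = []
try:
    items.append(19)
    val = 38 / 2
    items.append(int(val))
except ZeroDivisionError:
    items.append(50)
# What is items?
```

Step-by-step execution trace:
1. try: `items.append(19)` → items = [19].
2. `val = 38 / 2` → val = 19.0. No exception raised.
3. `items.append(int(val))` → items = [19, 19].
4. `except ZeroDivisionError` is skipped (no exception was raised).
Result: [19, 19]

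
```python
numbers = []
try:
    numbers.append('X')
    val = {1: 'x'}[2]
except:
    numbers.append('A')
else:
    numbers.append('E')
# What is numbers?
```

Step-by-step execution trace:
1. try: `numbers.append('X')` → numbers = ['X'].
2. `val = {1: 'x'}[2]` raises KeyError.
3. bare `except` matches → `numbers.append('A')` → numbers = ['X', 'A'].
4. `else` is skipped (an exception was raised).
Result: ['X', 'A']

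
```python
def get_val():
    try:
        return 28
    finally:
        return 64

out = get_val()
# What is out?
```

Step-by-step execution trace:
1. `get_val()` enters try: `return 28` sets pending return value 28.
2. Before returning, `finally: return 64` runs and overrides the pending return.
3. get_val() returns 64 → out = 64.
Result: 64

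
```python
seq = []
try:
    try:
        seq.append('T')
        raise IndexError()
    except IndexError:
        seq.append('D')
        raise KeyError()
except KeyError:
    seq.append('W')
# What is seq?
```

Step-by-step execution trace:
1. Inner try: `seq.append('T')` → seq = ['T'].
2. `raise IndexError()` raises IndexError.
3. Inner `except IndexError` matches → `seq.append('D')` → seq = ['T', 'D'].
4. `raise KeyError()` raises KeyError; propagates to outer try.
5. Outer `except KeyError` matches → `seq.append('W')` → seq = ['T', 'D', 'W'].
Result: ['T', 'D', 'W']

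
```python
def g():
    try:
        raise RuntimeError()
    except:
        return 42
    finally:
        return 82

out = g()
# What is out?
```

Step-by-step execution trace:
1. `g()` enters try: `raise RuntimeError()` raises RuntimeError.
2. bare `except` matches → `return 42` sets pending return value 42.
3. Before returning, `finally: return 82` runs and overrides the pending return.
4. g() returns 82 → out = 82.
Result: 82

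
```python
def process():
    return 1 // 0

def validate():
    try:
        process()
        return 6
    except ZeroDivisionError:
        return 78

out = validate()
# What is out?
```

Step-by-step execution trace:
1. `validate()` calls `process()`.
2. `process()` evaluates `1 // 0`, which raises ZeroDivisionError; it propagates to the caller.
3. `return 6` is not reached.
4. `except ZeroDivisionError` in validate matches → returns 78.
5. out = 78.
Result: 78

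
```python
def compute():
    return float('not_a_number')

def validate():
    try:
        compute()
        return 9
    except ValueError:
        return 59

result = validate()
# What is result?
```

Step-by-step execution trace:
1. `validate()` calls `compute()`.
2. `compute()` evaluates `float('not_a_number')`, which raises ValueError; it propagates to the caller.
3. `return 9` is not reached.
4. `except ValueError` in validate matches → returns 59.
5. result = 59.
Result: 59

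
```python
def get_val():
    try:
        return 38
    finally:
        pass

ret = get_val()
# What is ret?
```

Step-by-step execution trace:
1. `get_val()` enters try: `return 38` sets pending return value 38.
2. Before returning, `finally: pass` runs (no effect).
3. get_val() returns 38 → ret = 38.
Result: 38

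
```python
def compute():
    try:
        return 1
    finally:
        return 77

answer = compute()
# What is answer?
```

Step-by-step execution trace:
1. `compute()` enters try: `return 1` sets pending return value 1.
2. Before returning, `finally: return 77` runs and overrides the pending return.
3. compute() returns 77 → answer = 77.
Result: 77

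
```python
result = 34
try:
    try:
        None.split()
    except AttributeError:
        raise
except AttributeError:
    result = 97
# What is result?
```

Step-by-step execution trace:
1. Inner try: `None.split()` raises AttributeError.
2. Inner `except AttributeError` matches; bare `raise` re-raises the same AttributeError.
3. Outer `except AttributeError` matches → result = 97.
Result: 97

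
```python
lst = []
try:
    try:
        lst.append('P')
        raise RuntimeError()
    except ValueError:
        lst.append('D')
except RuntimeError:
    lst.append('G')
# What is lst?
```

Step-by-step execution trace:
1. Inner try: `lst.append('P')` → lst = ['P'].
2. `raise RuntimeError()` raises RuntimeError.
3. Inner `except ValueError` does not match RuntimeError; exception propagates to outer try.
4. Outer `except RuntimeError` matches → `lst.append('G')` → lst = ['P', 'G'].
Result: ['P', 'G']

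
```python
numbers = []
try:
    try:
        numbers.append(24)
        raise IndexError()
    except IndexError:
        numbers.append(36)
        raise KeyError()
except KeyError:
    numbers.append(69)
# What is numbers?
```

Step-by-step execution trace:
1. Inner try: `numbers.append(24)` → numbers = [24].
2. `raise IndexError()` raises IndexError.
3. Inner `except IndexError` matches → `numbers.append(36)` → numbers = [24, 36].
4. `raise KeyError()` raises KeyError; propagates to outer try.
5. Outer `except KeyError` matches → `numbers.append(69)` → numbers = [24, 36, 69].
Result: [24, 36, 69]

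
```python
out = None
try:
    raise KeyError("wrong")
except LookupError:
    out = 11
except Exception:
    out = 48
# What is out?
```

Step-by-step execution trace:
1. `raise KeyError(...)` raises KeyError.
2. `except LookupError` matches (KeyError is a subclass of LookupError) → out = 11.
3. `except Exception` is not reached.
Result: 11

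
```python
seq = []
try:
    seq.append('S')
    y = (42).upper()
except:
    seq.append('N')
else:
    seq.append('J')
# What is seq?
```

Step-by-step execution trace:
1. try: `seq.append('S')` → seq = ['S'].
2. `y = (42).upper()` raises AttributeError.
3. bare `except` matches → `seq.append('N')` → seq = ['S', 'N'].
4. `else` is skipped (an exception was raised).
Result: ['S', 'N']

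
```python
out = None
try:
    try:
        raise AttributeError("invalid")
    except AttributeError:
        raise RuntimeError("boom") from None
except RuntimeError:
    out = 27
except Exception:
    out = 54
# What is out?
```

Step-by-step execution trace:
1. Inner try raises AttributeError; inner `except AttributeError` catches it.
2. `raise RuntimeError(...) from None` raises RuntimeError (from None suppresses __context__, but the active exception is still RuntimeError).
3. Outer `except RuntimeError` matches → out = 27.
4. `except Exception` is not reached.
Result: 27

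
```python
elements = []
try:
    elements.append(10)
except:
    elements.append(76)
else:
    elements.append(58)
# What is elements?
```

Step-by-step execution trace:
1. try: `elements.append(10)` → elements = [10]. No exception raised.
2. `except` is skipped.
3. `else` runs (try completed without exception): `elements.append(58)` → elements = [10, 58].
Result: [10, 58]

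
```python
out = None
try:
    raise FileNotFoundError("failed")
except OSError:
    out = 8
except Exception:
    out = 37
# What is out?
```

Step-by-step execution trace:
1. `raise FileNotFoundError(...)` raises FileNotFoundError.
2. `except OSError` matches (FileNotFoundError is a subclass of OSError) → out = 8.
3. `except Exception` is not reached.
Result: 8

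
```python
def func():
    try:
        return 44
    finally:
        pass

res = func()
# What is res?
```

Step-by-step execution trace:
1. `func()` enters try: `return 44` sets pending return value 44.
2. Before returning, `finally: pass` runs (no effect).
3. func() returns 44 → res = 44.
Result: 44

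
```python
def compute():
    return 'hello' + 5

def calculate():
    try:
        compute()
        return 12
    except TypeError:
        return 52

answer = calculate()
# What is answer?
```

Step-by-step execution trace:
1. `calculate()` calls `compute()`.
2. `compute()` evaluates `'hello' + 5`, which raises TypeError; it propagates to the caller.
3. `return 12` is not reached.
4. `except TypeError` in calculate matches → returns 52.
5. answer = 52.
Result: 52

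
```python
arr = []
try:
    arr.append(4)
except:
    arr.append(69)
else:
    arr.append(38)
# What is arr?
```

Step-by-step execution trace:
1. try: `arr.append(4)` → arr = [4]. No exception raised.
2. `except` is skipped.
3. `else` runs (try completed without exception): `arr.append(38)` → arr = [4, 38].
Result: [4, 38]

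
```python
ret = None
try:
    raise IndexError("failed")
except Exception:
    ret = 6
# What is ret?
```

Step-by-step execution trace:
1. `raise IndexError(...)` raises IndexError.
2. `except Exception` matches (IndexError is a subclass of Exception) → ret = 6.
Result: 6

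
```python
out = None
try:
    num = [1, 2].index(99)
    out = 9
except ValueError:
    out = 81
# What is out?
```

Step-by-step execution trace:
1. `num = [1, 2].index(99)` raises ValueError.
2. `out = 9` is not reached.
3. `except ValueError` matches → out = 81.
Result: 81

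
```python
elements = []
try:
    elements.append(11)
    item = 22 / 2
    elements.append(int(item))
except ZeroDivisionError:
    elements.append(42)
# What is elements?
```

Step-by-step execution trace:
1. try: `elements.append(11)` → elements = [11].
2. `item = 22 / 2` → item = 11.0. No exception raised.
3. `elements.append(int(item))` → elements = [11, 11].
4. `except ZeroDivisionError` is skipped (no exception was raised).
Result: [11, 11]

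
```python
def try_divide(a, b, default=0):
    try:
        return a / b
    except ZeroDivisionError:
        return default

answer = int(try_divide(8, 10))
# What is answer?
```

Step-by-step execution trace:
1. `try_divide(8, 10)` enters try: `return 8 / 10` → returns 0.8. No exception raised.
2. `except ZeroDivisionError` is skipped.
3. `int(0.8)` → 0 → answer = 0.
Result: 0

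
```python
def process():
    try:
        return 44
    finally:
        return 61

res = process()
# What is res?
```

Step-by-step execution trace:
1. `process()` enters try: `return 44` sets pending return value 44.
2. Before returning, `finally: return 61` runs and overrides the pending return.
3. process() returns 61 → res = 61.
Result: 61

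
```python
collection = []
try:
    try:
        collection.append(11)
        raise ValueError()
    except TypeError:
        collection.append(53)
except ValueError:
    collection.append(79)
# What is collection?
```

Step-by-step execution trace:
1. Inner try: `collection.append(11)` → collection = [11].
2. `raise ValueError()` raises ValueError.
3. Inner `except TypeError` does not match ValueError; exception propagates to outer try.
4. Outer `except ValueError` matches → `collection.append(79)` → collection = [11, 79].
Result: [11, 79]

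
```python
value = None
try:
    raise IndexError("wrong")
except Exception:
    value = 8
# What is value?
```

Step-by-step execution trace:
1. `raise IndexError(...)` raises IndexError.
2. `except Exception` matches (IndexError is a subclass of Exception) → value = 8.
Result: 8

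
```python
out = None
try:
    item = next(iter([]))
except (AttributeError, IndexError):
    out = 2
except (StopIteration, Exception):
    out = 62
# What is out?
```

Step-by-step execution trace:
1. `item = next(iter([]))` raises StopIteration.
2. `except (AttributeError, IndexError)` does not match StopIteration; skipped.
3. `except (StopIteration, Exception)` matches (StopIteration is in the tuple) → out = 62.
Result: 62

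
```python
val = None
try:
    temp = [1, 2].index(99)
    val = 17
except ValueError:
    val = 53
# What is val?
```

Step-by-step execution trace:
1. `temp = [1, 2].index(99)` raises ValueError.
2. `val = 17` is not reached.
3. `except ValueError` matches → val = 53.
Result: 53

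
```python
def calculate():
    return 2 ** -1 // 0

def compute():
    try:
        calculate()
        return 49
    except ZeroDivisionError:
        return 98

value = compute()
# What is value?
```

Step-by-step execution trace:
1. `compute()` calls `calculate()`.
2. `calculate()` evaluates `2 ** -1 // 0`, which raises ZeroDivisionError; it propagates to the caller.
3. `return 49` is not reached.
4. `except ZeroDivisionError` in compute matches → returns 98.
5. value = 98.
Result: 98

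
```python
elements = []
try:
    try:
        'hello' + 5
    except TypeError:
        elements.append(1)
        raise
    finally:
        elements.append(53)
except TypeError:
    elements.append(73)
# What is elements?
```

Step-by-step execution trace:
1. Inner try: `'hello' + 5` raises TypeError.
2. Inner `except TypeError` matches → `elements.append(1)` → elements = [1].
3. bare `raise` re-raises TypeError.
4. Inner `finally` runs during unwinding: `elements.append(53)` → elements = [1, 53].
5. Outer `except TypeError` matches → `elements.append(73)` → elements = [1, 53, 73].
Result: [1, 53, 73]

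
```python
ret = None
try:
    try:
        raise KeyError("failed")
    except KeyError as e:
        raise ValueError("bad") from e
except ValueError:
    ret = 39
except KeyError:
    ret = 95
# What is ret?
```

Step-by-step execution trace:
1. Inner try raises KeyError; inner `except KeyError as e` catches it.
2. `raise ValueError(...) from e` raises ValueError (KeyError is attached as __cause__, but only ValueError is active).
3. Outer `except ValueError` matches → ret = 39.
4. `except KeyError` is not reached.
Result: 39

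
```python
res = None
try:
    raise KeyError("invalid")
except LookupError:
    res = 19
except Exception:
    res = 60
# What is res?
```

Step-by-step execution trace:
1. `raise KeyError(...)` raises KeyError.
2. `except LookupError` matches (KeyError is a subclass of LookupError) → res = 19.
3. `except Exception` is not reached.
Result: 19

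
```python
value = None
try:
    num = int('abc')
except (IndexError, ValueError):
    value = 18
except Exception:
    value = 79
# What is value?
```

Step-by-step execution trace:
1. `num = int('abc')` raises ValueError.
2. `except (IndexError, ValueError)` matches (ValueError is in the tuple) → value = 18.
3. `except Exception` is not reached.
Result: 18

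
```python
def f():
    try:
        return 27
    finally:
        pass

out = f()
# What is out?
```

Step-by-step execution trace:
1. `f()` enters try: `return 27` sets pending return value 27.
2. Before returning, `finally: pass` runs (no effect).
3. f() returns 27 → out = 27.
Result: 27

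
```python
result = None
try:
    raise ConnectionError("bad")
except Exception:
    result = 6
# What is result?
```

Step-by-step execution trace:
1. `raise ConnectionError(...)` raises ConnectionError.
2. `except Exception` matches (ConnectionError is a subclass of Exception) → result = 6.
Result: 6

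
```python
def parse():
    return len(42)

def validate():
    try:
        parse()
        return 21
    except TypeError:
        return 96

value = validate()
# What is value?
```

Step-by-step execution trace:
1. `validate()` calls `parse()`.
2. `parse()` evaluates `len(42)`, which raises TypeError; it propagates to the caller.
3. `return 21` is not reached.
4. `except TypeError` in validate matches → returns 96.
5. value = 96.
Result: 96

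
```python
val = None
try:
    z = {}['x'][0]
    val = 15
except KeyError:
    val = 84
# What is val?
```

Step-by-step execution trace:
1. `z = {}['x'][0]` raises KeyError.
2. `val = 15` is not reached.
3. `except KeyError` matches → val = 84.
Result: 84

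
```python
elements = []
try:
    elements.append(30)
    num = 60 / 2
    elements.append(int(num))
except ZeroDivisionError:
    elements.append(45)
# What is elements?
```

Step-by-step execution trace:
1. try: `elements.append(30)` → elements = [30].
2. `num = 60 / 2` → num = 30.0. No exception raised.
3. `elements.append(int(num))` → elements = [30, 30].
4. `except ZeroDivisionError` is skipped (no exception was raised).
Result: [30, 30]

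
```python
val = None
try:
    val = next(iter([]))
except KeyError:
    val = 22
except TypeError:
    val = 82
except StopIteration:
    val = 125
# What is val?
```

Step-by-step execution trace:
1. `val = next(iter([]))` raises StopIteration.
2. `except KeyError` does not match StopIteration; skipped.
3. `except TypeError` does not match StopIteration; skipped.
4. `except StopIteration` matches → val = 125.
Result: 125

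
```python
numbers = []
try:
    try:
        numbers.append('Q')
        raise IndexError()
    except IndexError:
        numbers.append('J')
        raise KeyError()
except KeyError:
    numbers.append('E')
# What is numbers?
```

Step-by-step execution trace:
1. Inner try: `numbers.append('Q')` → numbers = ['Q'].
2. `raise IndexError()` raises IndexError.
3. Inner `except IndexError` matches → `numbers.append('J')` → numbers = ['Q', 'J'].
4. `raise KeyError()` raises KeyError; propagates to outer try.
5. Outer `except KeyError` matches → `numbers.append('E')` → numbers = ['Q', 'J', 'E'].
Result: ['Q', 'J', 'E']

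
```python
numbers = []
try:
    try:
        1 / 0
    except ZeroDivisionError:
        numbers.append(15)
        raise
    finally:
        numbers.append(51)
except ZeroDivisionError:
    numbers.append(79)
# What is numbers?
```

Step-by-step execution trace:
1. Inner try: `1 / 0` raises ZeroDivisionError.
2. Inner `except ZeroDivisionError` matches → `numbers.append(15)` → numbers = [15].
3. bare `raise` re-raises ZeroDivisionError.
4. Inner `finally` runs during unwinding: `numbers.append(51)` → numbers = [15, 51].
5. Outer `except ZeroDivisionError` matches → `numbers.append(79)` → numbers = [15, 51, 79].
Result: [15, 51, 79]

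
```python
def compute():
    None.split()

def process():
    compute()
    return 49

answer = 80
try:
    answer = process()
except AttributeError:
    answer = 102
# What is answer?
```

Step-by-step execution trace:
1. answer starts at 80.
2. try: `process()` calls `compute()`.
3. `compute()` evaluates `None.split()`, which raises AttributeError; it propagates through process (uncaught).
4. `return 49` in process is not reached; the assignment to answer does not complete.
5. `except AttributeError` matches → answer = 102.
Result: 102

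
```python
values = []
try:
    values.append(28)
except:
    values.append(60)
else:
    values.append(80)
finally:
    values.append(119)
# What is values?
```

Step-by-step execution trace:
1. try: `values.append(28)` → values = [28]. No exception raised.
2. `except` is skipped.
3. `else` runs: `values.append(80)` → values = [28, 80].
4. `finally` always runs: `values.append(119)` → values = [28, 80, 119].
Result: [28, 80, 119]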